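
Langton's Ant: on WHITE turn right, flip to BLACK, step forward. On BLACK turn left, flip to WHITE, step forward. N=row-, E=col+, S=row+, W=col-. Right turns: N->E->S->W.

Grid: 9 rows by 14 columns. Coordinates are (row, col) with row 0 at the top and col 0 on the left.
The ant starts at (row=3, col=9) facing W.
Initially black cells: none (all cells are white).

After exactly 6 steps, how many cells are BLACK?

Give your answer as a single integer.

Answer: 4

Derivation:
Step 1: on WHITE (3,9): turn R to N, flip to black, move to (2,9). |black|=1
Step 2: on WHITE (2,9): turn R to E, flip to black, move to (2,10). |black|=2
Step 3: on WHITE (2,10): turn R to S, flip to black, move to (3,10). |black|=3
Step 4: on WHITE (3,10): turn R to W, flip to black, move to (3,9). |black|=4
Step 5: on BLACK (3,9): turn L to S, flip to white, move to (4,9). |black|=3
Step 6: on WHITE (4,9): turn R to W, flip to black, move to (4,8). |black|=4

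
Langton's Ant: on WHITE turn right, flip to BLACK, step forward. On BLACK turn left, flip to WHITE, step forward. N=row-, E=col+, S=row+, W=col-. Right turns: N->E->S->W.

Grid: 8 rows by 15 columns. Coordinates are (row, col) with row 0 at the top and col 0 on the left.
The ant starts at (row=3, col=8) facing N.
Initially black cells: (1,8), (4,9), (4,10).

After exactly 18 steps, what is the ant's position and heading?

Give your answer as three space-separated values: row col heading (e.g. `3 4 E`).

Step 1: on WHITE (3,8): turn R to E, flip to black, move to (3,9). |black|=4
Step 2: on WHITE (3,9): turn R to S, flip to black, move to (4,9). |black|=5
Step 3: on BLACK (4,9): turn L to E, flip to white, move to (4,10). |black|=4
Step 4: on BLACK (4,10): turn L to N, flip to white, move to (3,10). |black|=3
Step 5: on WHITE (3,10): turn R to E, flip to black, move to (3,11). |black|=4
Step 6: on WHITE (3,11): turn R to S, flip to black, move to (4,11). |black|=5
Step 7: on WHITE (4,11): turn R to W, flip to black, move to (4,10). |black|=6
Step 8: on WHITE (4,10): turn R to N, flip to black, move to (3,10). |black|=7
Step 9: on BLACK (3,10): turn L to W, flip to white, move to (3,9). |black|=6
Step 10: on BLACK (3,9): turn L to S, flip to white, move to (4,9). |black|=5
Step 11: on WHITE (4,9): turn R to W, flip to black, move to (4,8). |black|=6
Step 12: on WHITE (4,8): turn R to N, flip to black, move to (3,8). |black|=7
Step 13: on BLACK (3,8): turn L to W, flip to white, move to (3,7). |black|=6
Step 14: on WHITE (3,7): turn R to N, flip to black, move to (2,7). |black|=7
Step 15: on WHITE (2,7): turn R to E, flip to black, move to (2,8). |black|=8
Step 16: on WHITE (2,8): turn R to S, flip to black, move to (3,8). |black|=9
Step 17: on WHITE (3,8): turn R to W, flip to black, move to (3,7). |black|=10
Step 18: on BLACK (3,7): turn L to S, flip to white, move to (4,7). |black|=9

Answer: 4 7 S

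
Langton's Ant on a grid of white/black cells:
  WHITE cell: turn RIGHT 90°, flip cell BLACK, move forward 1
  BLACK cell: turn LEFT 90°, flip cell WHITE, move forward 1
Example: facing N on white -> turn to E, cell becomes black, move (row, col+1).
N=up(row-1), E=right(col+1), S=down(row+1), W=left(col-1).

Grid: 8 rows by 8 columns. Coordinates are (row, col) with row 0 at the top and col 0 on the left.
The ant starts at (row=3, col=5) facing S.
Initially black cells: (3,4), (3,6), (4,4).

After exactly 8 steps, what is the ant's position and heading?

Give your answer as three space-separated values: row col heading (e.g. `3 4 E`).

Step 1: on WHITE (3,5): turn R to W, flip to black, move to (3,4). |black|=4
Step 2: on BLACK (3,4): turn L to S, flip to white, move to (4,4). |black|=3
Step 3: on BLACK (4,4): turn L to E, flip to white, move to (4,5). |black|=2
Step 4: on WHITE (4,5): turn R to S, flip to black, move to (5,5). |black|=3
Step 5: on WHITE (5,5): turn R to W, flip to black, move to (5,4). |black|=4
Step 6: on WHITE (5,4): turn R to N, flip to black, move to (4,4). |black|=5
Step 7: on WHITE (4,4): turn R to E, flip to black, move to (4,5). |black|=6
Step 8: on BLACK (4,5): turn L to N, flip to white, move to (3,5). |black|=5

Answer: 3 5 N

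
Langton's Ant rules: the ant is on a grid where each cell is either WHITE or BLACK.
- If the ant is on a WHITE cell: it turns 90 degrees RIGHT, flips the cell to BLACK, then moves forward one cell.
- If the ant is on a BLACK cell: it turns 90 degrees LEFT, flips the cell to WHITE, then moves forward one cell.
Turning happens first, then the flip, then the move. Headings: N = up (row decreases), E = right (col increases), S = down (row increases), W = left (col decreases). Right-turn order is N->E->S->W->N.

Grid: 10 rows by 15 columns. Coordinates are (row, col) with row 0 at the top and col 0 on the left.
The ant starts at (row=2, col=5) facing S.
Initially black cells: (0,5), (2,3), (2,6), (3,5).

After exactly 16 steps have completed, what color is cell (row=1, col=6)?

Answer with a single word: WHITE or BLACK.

Answer: WHITE

Derivation:
Step 1: on WHITE (2,5): turn R to W, flip to black, move to (2,4). |black|=5
Step 2: on WHITE (2,4): turn R to N, flip to black, move to (1,4). |black|=6
Step 3: on WHITE (1,4): turn R to E, flip to black, move to (1,5). |black|=7
Step 4: on WHITE (1,5): turn R to S, flip to black, move to (2,5). |black|=8
Step 5: on BLACK (2,5): turn L to E, flip to white, move to (2,6). |black|=7
Step 6: on BLACK (2,6): turn L to N, flip to white, move to (1,6). |black|=6
Step 7: on WHITE (1,6): turn R to E, flip to black, move to (1,7). |black|=7
Step 8: on WHITE (1,7): turn R to S, flip to black, move to (2,7). |black|=8
Step 9: on WHITE (2,7): turn R to W, flip to black, move to (2,6). |black|=9
Step 10: on WHITE (2,6): turn R to N, flip to black, move to (1,6). |black|=10
Step 11: on BLACK (1,6): turn L to W, flip to white, move to (1,5). |black|=9
Step 12: on BLACK (1,5): turn L to S, flip to white, move to (2,5). |black|=8
Step 13: on WHITE (2,5): turn R to W, flip to black, move to (2,4). |black|=9
Step 14: on BLACK (2,4): turn L to S, flip to white, move to (3,4). |black|=8
Step 15: on WHITE (3,4): turn R to W, flip to black, move to (3,3). |black|=9
Step 16: on WHITE (3,3): turn R to N, flip to black, move to (2,3). |black|=10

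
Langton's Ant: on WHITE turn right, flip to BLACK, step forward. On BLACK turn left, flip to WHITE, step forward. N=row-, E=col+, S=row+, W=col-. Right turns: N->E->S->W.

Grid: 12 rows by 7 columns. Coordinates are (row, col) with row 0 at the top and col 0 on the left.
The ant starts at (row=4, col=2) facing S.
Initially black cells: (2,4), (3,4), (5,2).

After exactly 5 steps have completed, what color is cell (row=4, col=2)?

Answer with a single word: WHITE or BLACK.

Step 1: on WHITE (4,2): turn R to W, flip to black, move to (4,1). |black|=4
Step 2: on WHITE (4,1): turn R to N, flip to black, move to (3,1). |black|=5
Step 3: on WHITE (3,1): turn R to E, flip to black, move to (3,2). |black|=6
Step 4: on WHITE (3,2): turn R to S, flip to black, move to (4,2). |black|=7
Step 5: on BLACK (4,2): turn L to E, flip to white, move to (4,3). |black|=6

Answer: WHITE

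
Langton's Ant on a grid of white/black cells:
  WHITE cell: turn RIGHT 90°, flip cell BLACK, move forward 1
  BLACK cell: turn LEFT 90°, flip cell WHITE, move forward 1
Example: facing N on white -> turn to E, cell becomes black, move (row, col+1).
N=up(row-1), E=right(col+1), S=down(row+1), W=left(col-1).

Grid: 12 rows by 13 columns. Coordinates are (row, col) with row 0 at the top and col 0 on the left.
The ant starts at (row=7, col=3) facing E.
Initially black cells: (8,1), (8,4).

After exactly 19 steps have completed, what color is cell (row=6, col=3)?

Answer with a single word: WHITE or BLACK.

Step 1: on WHITE (7,3): turn R to S, flip to black, move to (8,3). |black|=3
Step 2: on WHITE (8,3): turn R to W, flip to black, move to (8,2). |black|=4
Step 3: on WHITE (8,2): turn R to N, flip to black, move to (7,2). |black|=5
Step 4: on WHITE (7,2): turn R to E, flip to black, move to (7,3). |black|=6
Step 5: on BLACK (7,3): turn L to N, flip to white, move to (6,3). |black|=5
Step 6: on WHITE (6,3): turn R to E, flip to black, move to (6,4). |black|=6
Step 7: on WHITE (6,4): turn R to S, flip to black, move to (7,4). |black|=7
Step 8: on WHITE (7,4): turn R to W, flip to black, move to (7,3). |black|=8
Step 9: on WHITE (7,3): turn R to N, flip to black, move to (6,3). |black|=9
Step 10: on BLACK (6,3): turn L to W, flip to white, move to (6,2). |black|=8
Step 11: on WHITE (6,2): turn R to N, flip to black, move to (5,2). |black|=9
Step 12: on WHITE (5,2): turn R to E, flip to black, move to (5,3). |black|=10
Step 13: on WHITE (5,3): turn R to S, flip to black, move to (6,3). |black|=11
Step 14: on WHITE (6,3): turn R to W, flip to black, move to (6,2). |black|=12
Step 15: on BLACK (6,2): turn L to S, flip to white, move to (7,2). |black|=11
Step 16: on BLACK (7,2): turn L to E, flip to white, move to (7,3). |black|=10
Step 17: on BLACK (7,3): turn L to N, flip to white, move to (6,3). |black|=9
Step 18: on BLACK (6,3): turn L to W, flip to white, move to (6,2). |black|=8
Step 19: on WHITE (6,2): turn R to N, flip to black, move to (5,2). |black|=9

Answer: WHITE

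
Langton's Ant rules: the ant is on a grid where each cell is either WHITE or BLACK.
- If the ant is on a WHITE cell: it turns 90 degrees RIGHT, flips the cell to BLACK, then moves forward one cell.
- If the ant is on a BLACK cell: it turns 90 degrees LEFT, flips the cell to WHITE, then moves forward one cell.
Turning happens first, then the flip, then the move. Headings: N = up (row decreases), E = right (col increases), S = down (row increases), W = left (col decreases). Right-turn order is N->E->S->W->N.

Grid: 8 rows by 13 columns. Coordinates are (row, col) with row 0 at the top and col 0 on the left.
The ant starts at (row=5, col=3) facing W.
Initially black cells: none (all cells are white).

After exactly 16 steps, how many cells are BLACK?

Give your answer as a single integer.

Step 1: on WHITE (5,3): turn R to N, flip to black, move to (4,3). |black|=1
Step 2: on WHITE (4,3): turn R to E, flip to black, move to (4,4). |black|=2
Step 3: on WHITE (4,4): turn R to S, flip to black, move to (5,4). |black|=3
Step 4: on WHITE (5,4): turn R to W, flip to black, move to (5,3). |black|=4
Step 5: on BLACK (5,3): turn L to S, flip to white, move to (6,3). |black|=3
Step 6: on WHITE (6,3): turn R to W, flip to black, move to (6,2). |black|=4
Step 7: on WHITE (6,2): turn R to N, flip to black, move to (5,2). |black|=5
Step 8: on WHITE (5,2): turn R to E, flip to black, move to (5,3). |black|=6
Step 9: on WHITE (5,3): turn R to S, flip to black, move to (6,3). |black|=7
Step 10: on BLACK (6,3): turn L to E, flip to white, move to (6,4). |black|=6
Step 11: on WHITE (6,4): turn R to S, flip to black, move to (7,4). |black|=7
Step 12: on WHITE (7,4): turn R to W, flip to black, move to (7,3). |black|=8
Step 13: on WHITE (7,3): turn R to N, flip to black, move to (6,3). |black|=9
Step 14: on WHITE (6,3): turn R to E, flip to black, move to (6,4). |black|=10
Step 15: on BLACK (6,4): turn L to N, flip to white, move to (5,4). |black|=9
Step 16: on BLACK (5,4): turn L to W, flip to white, move to (5,3). |black|=8

Answer: 8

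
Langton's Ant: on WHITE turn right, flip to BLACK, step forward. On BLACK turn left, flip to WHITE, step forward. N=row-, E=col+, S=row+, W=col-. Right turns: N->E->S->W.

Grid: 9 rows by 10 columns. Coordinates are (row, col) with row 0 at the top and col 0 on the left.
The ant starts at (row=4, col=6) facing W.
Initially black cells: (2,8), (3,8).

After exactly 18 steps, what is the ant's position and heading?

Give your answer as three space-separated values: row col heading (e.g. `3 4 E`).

Step 1: on WHITE (4,6): turn R to N, flip to black, move to (3,6). |black|=3
Step 2: on WHITE (3,6): turn R to E, flip to black, move to (3,7). |black|=4
Step 3: on WHITE (3,7): turn R to S, flip to black, move to (4,7). |black|=5
Step 4: on WHITE (4,7): turn R to W, flip to black, move to (4,6). |black|=6
Step 5: on BLACK (4,6): turn L to S, flip to white, move to (5,6). |black|=5
Step 6: on WHITE (5,6): turn R to W, flip to black, move to (5,5). |black|=6
Step 7: on WHITE (5,5): turn R to N, flip to black, move to (4,5). |black|=7
Step 8: on WHITE (4,5): turn R to E, flip to black, move to (4,6). |black|=8
Step 9: on WHITE (4,6): turn R to S, flip to black, move to (5,6). |black|=9
Step 10: on BLACK (5,6): turn L to E, flip to white, move to (5,7). |black|=8
Step 11: on WHITE (5,7): turn R to S, flip to black, move to (6,7). |black|=9
Step 12: on WHITE (6,7): turn R to W, flip to black, move to (6,6). |black|=10
Step 13: on WHITE (6,6): turn R to N, flip to black, move to (5,6). |black|=11
Step 14: on WHITE (5,6): turn R to E, flip to black, move to (5,7). |black|=12
Step 15: on BLACK (5,7): turn L to N, flip to white, move to (4,7). |black|=11
Step 16: on BLACK (4,7): turn L to W, flip to white, move to (4,6). |black|=10
Step 17: on BLACK (4,6): turn L to S, flip to white, move to (5,6). |black|=9
Step 18: on BLACK (5,6): turn L to E, flip to white, move to (5,7). |black|=8

Answer: 5 7 E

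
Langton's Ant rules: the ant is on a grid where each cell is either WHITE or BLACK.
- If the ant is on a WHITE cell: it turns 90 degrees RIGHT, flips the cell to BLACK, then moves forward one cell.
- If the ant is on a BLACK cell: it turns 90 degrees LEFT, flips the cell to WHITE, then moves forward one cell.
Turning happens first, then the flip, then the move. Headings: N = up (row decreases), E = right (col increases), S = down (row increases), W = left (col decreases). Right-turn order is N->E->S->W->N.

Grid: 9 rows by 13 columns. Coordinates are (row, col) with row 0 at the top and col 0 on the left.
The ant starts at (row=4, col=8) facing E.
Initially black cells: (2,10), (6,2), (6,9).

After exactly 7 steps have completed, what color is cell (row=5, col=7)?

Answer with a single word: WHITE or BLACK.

Answer: BLACK

Derivation:
Step 1: on WHITE (4,8): turn R to S, flip to black, move to (5,8). |black|=4
Step 2: on WHITE (5,8): turn R to W, flip to black, move to (5,7). |black|=5
Step 3: on WHITE (5,7): turn R to N, flip to black, move to (4,7). |black|=6
Step 4: on WHITE (4,7): turn R to E, flip to black, move to (4,8). |black|=7
Step 5: on BLACK (4,8): turn L to N, flip to white, move to (3,8). |black|=6
Step 6: on WHITE (3,8): turn R to E, flip to black, move to (3,9). |black|=7
Step 7: on WHITE (3,9): turn R to S, flip to black, move to (4,9). |black|=8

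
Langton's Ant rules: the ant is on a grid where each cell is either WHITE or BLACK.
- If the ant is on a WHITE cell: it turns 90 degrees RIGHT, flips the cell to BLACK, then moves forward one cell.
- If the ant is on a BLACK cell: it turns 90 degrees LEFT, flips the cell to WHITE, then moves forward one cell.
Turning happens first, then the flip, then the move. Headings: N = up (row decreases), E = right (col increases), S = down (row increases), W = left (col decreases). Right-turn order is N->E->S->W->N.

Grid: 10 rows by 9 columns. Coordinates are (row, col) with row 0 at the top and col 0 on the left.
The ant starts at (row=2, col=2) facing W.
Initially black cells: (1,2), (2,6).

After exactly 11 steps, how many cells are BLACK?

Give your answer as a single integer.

Step 1: on WHITE (2,2): turn R to N, flip to black, move to (1,2). |black|=3
Step 2: on BLACK (1,2): turn L to W, flip to white, move to (1,1). |black|=2
Step 3: on WHITE (1,1): turn R to N, flip to black, move to (0,1). |black|=3
Step 4: on WHITE (0,1): turn R to E, flip to black, move to (0,2). |black|=4
Step 5: on WHITE (0,2): turn R to S, flip to black, move to (1,2). |black|=5
Step 6: on WHITE (1,2): turn R to W, flip to black, move to (1,1). |black|=6
Step 7: on BLACK (1,1): turn L to S, flip to white, move to (2,1). |black|=5
Step 8: on WHITE (2,1): turn R to W, flip to black, move to (2,0). |black|=6
Step 9: on WHITE (2,0): turn R to N, flip to black, move to (1,0). |black|=7
Step 10: on WHITE (1,0): turn R to E, flip to black, move to (1,1). |black|=8
Step 11: on WHITE (1,1): turn R to S, flip to black, move to (2,1). |black|=9

Answer: 9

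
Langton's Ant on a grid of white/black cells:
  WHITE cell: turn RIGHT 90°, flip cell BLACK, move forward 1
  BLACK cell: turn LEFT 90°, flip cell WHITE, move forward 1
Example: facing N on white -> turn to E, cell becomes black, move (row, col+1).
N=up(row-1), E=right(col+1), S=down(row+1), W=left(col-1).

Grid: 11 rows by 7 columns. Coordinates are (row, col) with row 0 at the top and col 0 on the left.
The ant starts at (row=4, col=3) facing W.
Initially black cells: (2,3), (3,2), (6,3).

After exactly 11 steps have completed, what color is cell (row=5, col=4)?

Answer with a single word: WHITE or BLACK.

Answer: BLACK

Derivation:
Step 1: on WHITE (4,3): turn R to N, flip to black, move to (3,3). |black|=4
Step 2: on WHITE (3,3): turn R to E, flip to black, move to (3,4). |black|=5
Step 3: on WHITE (3,4): turn R to S, flip to black, move to (4,4). |black|=6
Step 4: on WHITE (4,4): turn R to W, flip to black, move to (4,3). |black|=7
Step 5: on BLACK (4,3): turn L to S, flip to white, move to (5,3). |black|=6
Step 6: on WHITE (5,3): turn R to W, flip to black, move to (5,2). |black|=7
Step 7: on WHITE (5,2): turn R to N, flip to black, move to (4,2). |black|=8
Step 8: on WHITE (4,2): turn R to E, flip to black, move to (4,3). |black|=9
Step 9: on WHITE (4,3): turn R to S, flip to black, move to (5,3). |black|=10
Step 10: on BLACK (5,3): turn L to E, flip to white, move to (5,4). |black|=9
Step 11: on WHITE (5,4): turn R to S, flip to black, move to (6,4). |black|=10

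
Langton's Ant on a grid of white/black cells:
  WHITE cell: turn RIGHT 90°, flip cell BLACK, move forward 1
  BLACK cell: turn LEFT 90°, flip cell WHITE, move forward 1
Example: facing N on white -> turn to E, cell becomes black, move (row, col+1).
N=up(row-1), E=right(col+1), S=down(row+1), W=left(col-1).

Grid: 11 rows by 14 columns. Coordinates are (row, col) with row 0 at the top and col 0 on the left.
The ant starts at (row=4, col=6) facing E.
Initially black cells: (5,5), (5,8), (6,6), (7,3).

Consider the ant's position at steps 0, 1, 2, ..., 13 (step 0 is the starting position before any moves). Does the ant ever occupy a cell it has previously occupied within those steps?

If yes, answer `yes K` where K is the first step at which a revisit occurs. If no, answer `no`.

Answer: yes 6

Derivation:
Step 1: on WHITE (4,6): turn R to S, flip to black, move to (5,6). |black|=5 — new cell
Step 2: on WHITE (5,6): turn R to W, flip to black, move to (5,5). |black|=6 — new cell
Step 3: on BLACK (5,5): turn L to S, flip to white, move to (6,5). |black|=5 — new cell
Step 4: on WHITE (6,5): turn R to W, flip to black, move to (6,4). |black|=6 — new cell
Step 5: on WHITE (6,4): turn R to N, flip to black, move to (5,4). |black|=7 — new cell
Step 6: on WHITE (5,4): turn R to E, flip to black, move to (5,5). |black|=8 — REVISIT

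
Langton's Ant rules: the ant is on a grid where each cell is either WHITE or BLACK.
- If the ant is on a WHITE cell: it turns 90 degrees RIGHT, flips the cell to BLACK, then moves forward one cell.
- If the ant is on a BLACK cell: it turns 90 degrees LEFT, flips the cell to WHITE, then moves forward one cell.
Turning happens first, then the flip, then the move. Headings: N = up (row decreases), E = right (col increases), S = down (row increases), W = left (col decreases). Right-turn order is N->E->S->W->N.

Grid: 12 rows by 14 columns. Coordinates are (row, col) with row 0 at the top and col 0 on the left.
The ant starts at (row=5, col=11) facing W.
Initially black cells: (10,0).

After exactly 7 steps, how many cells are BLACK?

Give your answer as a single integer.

Step 1: on WHITE (5,11): turn R to N, flip to black, move to (4,11). |black|=2
Step 2: on WHITE (4,11): turn R to E, flip to black, move to (4,12). |black|=3
Step 3: on WHITE (4,12): turn R to S, flip to black, move to (5,12). |black|=4
Step 4: on WHITE (5,12): turn R to W, flip to black, move to (5,11). |black|=5
Step 5: on BLACK (5,11): turn L to S, flip to white, move to (6,11). |black|=4
Step 6: on WHITE (6,11): turn R to W, flip to black, move to (6,10). |black|=5
Step 7: on WHITE (6,10): turn R to N, flip to black, move to (5,10). |black|=6

Answer: 6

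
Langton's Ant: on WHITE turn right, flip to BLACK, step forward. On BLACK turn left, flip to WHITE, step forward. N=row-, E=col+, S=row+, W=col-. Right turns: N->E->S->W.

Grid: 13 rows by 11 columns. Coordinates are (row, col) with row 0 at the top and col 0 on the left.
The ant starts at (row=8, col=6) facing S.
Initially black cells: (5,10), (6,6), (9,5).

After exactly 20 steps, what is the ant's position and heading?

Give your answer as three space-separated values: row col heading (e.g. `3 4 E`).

Step 1: on WHITE (8,6): turn R to W, flip to black, move to (8,5). |black|=4
Step 2: on WHITE (8,5): turn R to N, flip to black, move to (7,5). |black|=5
Step 3: on WHITE (7,5): turn R to E, flip to black, move to (7,6). |black|=6
Step 4: on WHITE (7,6): turn R to S, flip to black, move to (8,6). |black|=7
Step 5: on BLACK (8,6): turn L to E, flip to white, move to (8,7). |black|=6
Step 6: on WHITE (8,7): turn R to S, flip to black, move to (9,7). |black|=7
Step 7: on WHITE (9,7): turn R to W, flip to black, move to (9,6). |black|=8
Step 8: on WHITE (9,6): turn R to N, flip to black, move to (8,6). |black|=9
Step 9: on WHITE (8,6): turn R to E, flip to black, move to (8,7). |black|=10
Step 10: on BLACK (8,7): turn L to N, flip to white, move to (7,7). |black|=9
Step 11: on WHITE (7,7): turn R to E, flip to black, move to (7,8). |black|=10
Step 12: on WHITE (7,8): turn R to S, flip to black, move to (8,8). |black|=11
Step 13: on WHITE (8,8): turn R to W, flip to black, move to (8,7). |black|=12
Step 14: on WHITE (8,7): turn R to N, flip to black, move to (7,7). |black|=13
Step 15: on BLACK (7,7): turn L to W, flip to white, move to (7,6). |black|=12
Step 16: on BLACK (7,6): turn L to S, flip to white, move to (8,6). |black|=11
Step 17: on BLACK (8,6): turn L to E, flip to white, move to (8,7). |black|=10
Step 18: on BLACK (8,7): turn L to N, flip to white, move to (7,7). |black|=9
Step 19: on WHITE (7,7): turn R to E, flip to black, move to (7,8). |black|=10
Step 20: on BLACK (7,8): turn L to N, flip to white, move to (6,8). |black|=9

Answer: 6 8 N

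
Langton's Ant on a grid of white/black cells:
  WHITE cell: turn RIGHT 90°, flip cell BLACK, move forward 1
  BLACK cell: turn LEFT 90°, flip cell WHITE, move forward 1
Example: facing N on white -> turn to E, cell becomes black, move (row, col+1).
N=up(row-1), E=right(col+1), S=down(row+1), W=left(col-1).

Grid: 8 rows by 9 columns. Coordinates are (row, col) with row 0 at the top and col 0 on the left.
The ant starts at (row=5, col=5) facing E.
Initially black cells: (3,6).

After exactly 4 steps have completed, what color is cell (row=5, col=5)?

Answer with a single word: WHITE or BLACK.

Answer: BLACK

Derivation:
Step 1: on WHITE (5,5): turn R to S, flip to black, move to (6,5). |black|=2
Step 2: on WHITE (6,5): turn R to W, flip to black, move to (6,4). |black|=3
Step 3: on WHITE (6,4): turn R to N, flip to black, move to (5,4). |black|=4
Step 4: on WHITE (5,4): turn R to E, flip to black, move to (5,5). |black|=5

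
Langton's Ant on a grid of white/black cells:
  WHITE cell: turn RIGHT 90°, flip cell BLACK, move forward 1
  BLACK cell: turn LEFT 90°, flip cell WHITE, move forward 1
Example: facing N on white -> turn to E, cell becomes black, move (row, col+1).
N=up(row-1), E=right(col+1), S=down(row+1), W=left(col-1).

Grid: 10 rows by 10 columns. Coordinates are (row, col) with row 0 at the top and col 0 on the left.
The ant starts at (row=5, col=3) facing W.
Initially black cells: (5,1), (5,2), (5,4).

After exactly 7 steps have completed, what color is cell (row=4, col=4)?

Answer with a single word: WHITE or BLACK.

Step 1: on WHITE (5,3): turn R to N, flip to black, move to (4,3). |black|=4
Step 2: on WHITE (4,3): turn R to E, flip to black, move to (4,4). |black|=5
Step 3: on WHITE (4,4): turn R to S, flip to black, move to (5,4). |black|=6
Step 4: on BLACK (5,4): turn L to E, flip to white, move to (5,5). |black|=5
Step 5: on WHITE (5,5): turn R to S, flip to black, move to (6,5). |black|=6
Step 6: on WHITE (6,5): turn R to W, flip to black, move to (6,4). |black|=7
Step 7: on WHITE (6,4): turn R to N, flip to black, move to (5,4). |black|=8

Answer: BLACK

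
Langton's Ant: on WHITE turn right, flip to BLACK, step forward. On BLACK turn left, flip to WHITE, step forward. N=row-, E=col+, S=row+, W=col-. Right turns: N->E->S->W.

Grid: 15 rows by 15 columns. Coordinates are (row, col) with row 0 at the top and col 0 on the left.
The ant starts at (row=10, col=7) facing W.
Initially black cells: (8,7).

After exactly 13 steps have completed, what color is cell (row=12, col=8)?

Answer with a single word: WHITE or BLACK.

Step 1: on WHITE (10,7): turn R to N, flip to black, move to (9,7). |black|=2
Step 2: on WHITE (9,7): turn R to E, flip to black, move to (9,8). |black|=3
Step 3: on WHITE (9,8): turn R to S, flip to black, move to (10,8). |black|=4
Step 4: on WHITE (10,8): turn R to W, flip to black, move to (10,7). |black|=5
Step 5: on BLACK (10,7): turn L to S, flip to white, move to (11,7). |black|=4
Step 6: on WHITE (11,7): turn R to W, flip to black, move to (11,6). |black|=5
Step 7: on WHITE (11,6): turn R to N, flip to black, move to (10,6). |black|=6
Step 8: on WHITE (10,6): turn R to E, flip to black, move to (10,7). |black|=7
Step 9: on WHITE (10,7): turn R to S, flip to black, move to (11,7). |black|=8
Step 10: on BLACK (11,7): turn L to E, flip to white, move to (11,8). |black|=7
Step 11: on WHITE (11,8): turn R to S, flip to black, move to (12,8). |black|=8
Step 12: on WHITE (12,8): turn R to W, flip to black, move to (12,7). |black|=9
Step 13: on WHITE (12,7): turn R to N, flip to black, move to (11,7). |black|=10

Answer: BLACK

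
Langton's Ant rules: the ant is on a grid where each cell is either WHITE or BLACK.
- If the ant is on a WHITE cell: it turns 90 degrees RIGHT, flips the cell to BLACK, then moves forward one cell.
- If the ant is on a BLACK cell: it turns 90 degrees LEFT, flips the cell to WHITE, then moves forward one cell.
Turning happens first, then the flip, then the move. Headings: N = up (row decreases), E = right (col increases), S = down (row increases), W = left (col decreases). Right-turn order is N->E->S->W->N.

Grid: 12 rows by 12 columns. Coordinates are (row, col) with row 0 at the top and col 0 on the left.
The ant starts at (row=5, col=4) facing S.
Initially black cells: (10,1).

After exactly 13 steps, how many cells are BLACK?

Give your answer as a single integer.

Answer: 10

Derivation:
Step 1: on WHITE (5,4): turn R to W, flip to black, move to (5,3). |black|=2
Step 2: on WHITE (5,3): turn R to N, flip to black, move to (4,3). |black|=3
Step 3: on WHITE (4,3): turn R to E, flip to black, move to (4,4). |black|=4
Step 4: on WHITE (4,4): turn R to S, flip to black, move to (5,4). |black|=5
Step 5: on BLACK (5,4): turn L to E, flip to white, move to (5,5). |black|=4
Step 6: on WHITE (5,5): turn R to S, flip to black, move to (6,5). |black|=5
Step 7: on WHITE (6,5): turn R to W, flip to black, move to (6,4). |black|=6
Step 8: on WHITE (6,4): turn R to N, flip to black, move to (5,4). |black|=7
Step 9: on WHITE (5,4): turn R to E, flip to black, move to (5,5). |black|=8
Step 10: on BLACK (5,5): turn L to N, flip to white, move to (4,5). |black|=7
Step 11: on WHITE (4,5): turn R to E, flip to black, move to (4,6). |black|=8
Step 12: on WHITE (4,6): turn R to S, flip to black, move to (5,6). |black|=9
Step 13: on WHITE (5,6): turn R to W, flip to black, move to (5,5). |black|=10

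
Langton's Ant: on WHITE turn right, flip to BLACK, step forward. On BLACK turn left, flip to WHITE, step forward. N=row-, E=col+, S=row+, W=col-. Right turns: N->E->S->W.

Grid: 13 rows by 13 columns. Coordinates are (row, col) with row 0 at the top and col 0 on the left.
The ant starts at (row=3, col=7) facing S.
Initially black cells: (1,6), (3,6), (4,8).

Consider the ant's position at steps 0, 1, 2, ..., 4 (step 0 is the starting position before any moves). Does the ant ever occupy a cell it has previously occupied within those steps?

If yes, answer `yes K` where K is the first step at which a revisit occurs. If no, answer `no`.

Step 1: on WHITE (3,7): turn R to W, flip to black, move to (3,6). |black|=4 — new cell
Step 2: on BLACK (3,6): turn L to S, flip to white, move to (4,6). |black|=3 — new cell
Step 3: on WHITE (4,6): turn R to W, flip to black, move to (4,5). |black|=4 — new cell
Step 4: on WHITE (4,5): turn R to N, flip to black, move to (3,5). |black|=5 — new cell
No revisit within 4 steps.

Answer: no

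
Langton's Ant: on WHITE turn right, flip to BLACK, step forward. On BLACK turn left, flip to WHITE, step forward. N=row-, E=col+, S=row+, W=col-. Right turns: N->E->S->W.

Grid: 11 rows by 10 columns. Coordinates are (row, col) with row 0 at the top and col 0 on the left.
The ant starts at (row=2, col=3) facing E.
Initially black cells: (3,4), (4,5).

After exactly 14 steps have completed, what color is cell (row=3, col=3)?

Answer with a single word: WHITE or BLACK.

Answer: BLACK

Derivation:
Step 1: on WHITE (2,3): turn R to S, flip to black, move to (3,3). |black|=3
Step 2: on WHITE (3,3): turn R to W, flip to black, move to (3,2). |black|=4
Step 3: on WHITE (3,2): turn R to N, flip to black, move to (2,2). |black|=5
Step 4: on WHITE (2,2): turn R to E, flip to black, move to (2,3). |black|=6
Step 5: on BLACK (2,3): turn L to N, flip to white, move to (1,3). |black|=5
Step 6: on WHITE (1,3): turn R to E, flip to black, move to (1,4). |black|=6
Step 7: on WHITE (1,4): turn R to S, flip to black, move to (2,4). |black|=7
Step 8: on WHITE (2,4): turn R to W, flip to black, move to (2,3). |black|=8
Step 9: on WHITE (2,3): turn R to N, flip to black, move to (1,3). |black|=9
Step 10: on BLACK (1,3): turn L to W, flip to white, move to (1,2). |black|=8
Step 11: on WHITE (1,2): turn R to N, flip to black, move to (0,2). |black|=9
Step 12: on WHITE (0,2): turn R to E, flip to black, move to (0,3). |black|=10
Step 13: on WHITE (0,3): turn R to S, flip to black, move to (1,3). |black|=11
Step 14: on WHITE (1,3): turn R to W, flip to black, move to (1,2). |black|=12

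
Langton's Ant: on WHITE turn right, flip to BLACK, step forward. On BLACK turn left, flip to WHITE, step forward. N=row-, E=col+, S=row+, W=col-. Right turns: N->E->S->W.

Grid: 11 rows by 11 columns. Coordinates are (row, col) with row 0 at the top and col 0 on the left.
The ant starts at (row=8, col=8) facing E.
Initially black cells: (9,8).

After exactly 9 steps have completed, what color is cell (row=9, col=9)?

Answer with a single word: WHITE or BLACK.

Step 1: on WHITE (8,8): turn R to S, flip to black, move to (9,8). |black|=2
Step 2: on BLACK (9,8): turn L to E, flip to white, move to (9,9). |black|=1
Step 3: on WHITE (9,9): turn R to S, flip to black, move to (10,9). |black|=2
Step 4: on WHITE (10,9): turn R to W, flip to black, move to (10,8). |black|=3
Step 5: on WHITE (10,8): turn R to N, flip to black, move to (9,8). |black|=4
Step 6: on WHITE (9,8): turn R to E, flip to black, move to (9,9). |black|=5
Step 7: on BLACK (9,9): turn L to N, flip to white, move to (8,9). |black|=4
Step 8: on WHITE (8,9): turn R to E, flip to black, move to (8,10). |black|=5
Step 9: on WHITE (8,10): turn R to S, flip to black, move to (9,10). |black|=6

Answer: WHITE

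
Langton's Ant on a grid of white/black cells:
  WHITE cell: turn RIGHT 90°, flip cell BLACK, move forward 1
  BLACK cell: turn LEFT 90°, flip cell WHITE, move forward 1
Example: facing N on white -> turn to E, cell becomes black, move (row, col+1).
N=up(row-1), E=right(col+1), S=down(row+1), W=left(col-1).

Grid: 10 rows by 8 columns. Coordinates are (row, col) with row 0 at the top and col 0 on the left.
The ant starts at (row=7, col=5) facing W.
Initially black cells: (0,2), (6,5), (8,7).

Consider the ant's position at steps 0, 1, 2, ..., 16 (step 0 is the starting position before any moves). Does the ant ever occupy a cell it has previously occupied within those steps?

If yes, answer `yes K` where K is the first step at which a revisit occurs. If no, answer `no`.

Answer: yes 5

Derivation:
Step 1: on WHITE (7,5): turn R to N, flip to black, move to (6,5). |black|=4 — new cell
Step 2: on BLACK (6,5): turn L to W, flip to white, move to (6,4). |black|=3 — new cell
Step 3: on WHITE (6,4): turn R to N, flip to black, move to (5,4). |black|=4 — new cell
Step 4: on WHITE (5,4): turn R to E, flip to black, move to (5,5). |black|=5 — new cell
Step 5: on WHITE (5,5): turn R to S, flip to black, move to (6,5). |black|=6 — REVISIT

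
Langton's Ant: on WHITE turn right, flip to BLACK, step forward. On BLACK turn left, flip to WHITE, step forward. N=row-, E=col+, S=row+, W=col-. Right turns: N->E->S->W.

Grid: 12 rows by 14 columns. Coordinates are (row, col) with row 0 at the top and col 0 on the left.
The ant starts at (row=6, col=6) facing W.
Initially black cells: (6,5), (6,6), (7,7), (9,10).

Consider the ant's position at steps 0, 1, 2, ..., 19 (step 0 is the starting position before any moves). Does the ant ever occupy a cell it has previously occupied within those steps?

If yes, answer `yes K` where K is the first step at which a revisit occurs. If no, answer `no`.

Answer: yes 7

Derivation:
Step 1: on BLACK (6,6): turn L to S, flip to white, move to (7,6). |black|=3 — new cell
Step 2: on WHITE (7,6): turn R to W, flip to black, move to (7,5). |black|=4 — new cell
Step 3: on WHITE (7,5): turn R to N, flip to black, move to (6,5). |black|=5 — new cell
Step 4: on BLACK (6,5): turn L to W, flip to white, move to (6,4). |black|=4 — new cell
Step 5: on WHITE (6,4): turn R to N, flip to black, move to (5,4). |black|=5 — new cell
Step 6: on WHITE (5,4): turn R to E, flip to black, move to (5,5). |black|=6 — new cell
Step 7: on WHITE (5,5): turn R to S, flip to black, move to (6,5). |black|=7 — REVISIT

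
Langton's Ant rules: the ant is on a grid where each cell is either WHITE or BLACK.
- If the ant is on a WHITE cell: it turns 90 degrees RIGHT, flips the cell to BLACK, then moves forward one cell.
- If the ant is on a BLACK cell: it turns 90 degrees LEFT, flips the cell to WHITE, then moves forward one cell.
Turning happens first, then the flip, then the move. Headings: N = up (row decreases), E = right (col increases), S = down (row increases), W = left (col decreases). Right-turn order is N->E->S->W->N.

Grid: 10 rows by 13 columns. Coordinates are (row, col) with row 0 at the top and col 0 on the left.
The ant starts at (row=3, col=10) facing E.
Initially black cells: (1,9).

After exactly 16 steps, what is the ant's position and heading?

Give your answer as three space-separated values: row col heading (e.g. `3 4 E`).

Step 1: on WHITE (3,10): turn R to S, flip to black, move to (4,10). |black|=2
Step 2: on WHITE (4,10): turn R to W, flip to black, move to (4,9). |black|=3
Step 3: on WHITE (4,9): turn R to N, flip to black, move to (3,9). |black|=4
Step 4: on WHITE (3,9): turn R to E, flip to black, move to (3,10). |black|=5
Step 5: on BLACK (3,10): turn L to N, flip to white, move to (2,10). |black|=4
Step 6: on WHITE (2,10): turn R to E, flip to black, move to (2,11). |black|=5
Step 7: on WHITE (2,11): turn R to S, flip to black, move to (3,11). |black|=6
Step 8: on WHITE (3,11): turn R to W, flip to black, move to (3,10). |black|=7
Step 9: on WHITE (3,10): turn R to N, flip to black, move to (2,10). |black|=8
Step 10: on BLACK (2,10): turn L to W, flip to white, move to (2,9). |black|=7
Step 11: on WHITE (2,9): turn R to N, flip to black, move to (1,9). |black|=8
Step 12: on BLACK (1,9): turn L to W, flip to white, move to (1,8). |black|=7
Step 13: on WHITE (1,8): turn R to N, flip to black, move to (0,8). |black|=8
Step 14: on WHITE (0,8): turn R to E, flip to black, move to (0,9). |black|=9
Step 15: on WHITE (0,9): turn R to S, flip to black, move to (1,9). |black|=10
Step 16: on WHITE (1,9): turn R to W, flip to black, move to (1,8). |black|=11

Answer: 1 8 W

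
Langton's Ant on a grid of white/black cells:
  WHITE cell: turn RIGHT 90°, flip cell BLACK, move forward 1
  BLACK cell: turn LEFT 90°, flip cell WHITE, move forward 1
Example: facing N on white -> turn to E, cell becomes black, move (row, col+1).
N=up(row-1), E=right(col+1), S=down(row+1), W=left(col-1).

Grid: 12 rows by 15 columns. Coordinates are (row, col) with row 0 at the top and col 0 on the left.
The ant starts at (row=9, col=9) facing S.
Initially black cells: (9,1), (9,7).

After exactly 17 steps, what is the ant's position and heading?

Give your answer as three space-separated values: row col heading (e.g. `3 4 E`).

Step 1: on WHITE (9,9): turn R to W, flip to black, move to (9,8). |black|=3
Step 2: on WHITE (9,8): turn R to N, flip to black, move to (8,8). |black|=4
Step 3: on WHITE (8,8): turn R to E, flip to black, move to (8,9). |black|=5
Step 4: on WHITE (8,9): turn R to S, flip to black, move to (9,9). |black|=6
Step 5: on BLACK (9,9): turn L to E, flip to white, move to (9,10). |black|=5
Step 6: on WHITE (9,10): turn R to S, flip to black, move to (10,10). |black|=6
Step 7: on WHITE (10,10): turn R to W, flip to black, move to (10,9). |black|=7
Step 8: on WHITE (10,9): turn R to N, flip to black, move to (9,9). |black|=8
Step 9: on WHITE (9,9): turn R to E, flip to black, move to (9,10). |black|=9
Step 10: on BLACK (9,10): turn L to N, flip to white, move to (8,10). |black|=8
Step 11: on WHITE (8,10): turn R to E, flip to black, move to (8,11). |black|=9
Step 12: on WHITE (8,11): turn R to S, flip to black, move to (9,11). |black|=10
Step 13: on WHITE (9,11): turn R to W, flip to black, move to (9,10). |black|=11
Step 14: on WHITE (9,10): turn R to N, flip to black, move to (8,10). |black|=12
Step 15: on BLACK (8,10): turn L to W, flip to white, move to (8,9). |black|=11
Step 16: on BLACK (8,9): turn L to S, flip to white, move to (9,9). |black|=10
Step 17: on BLACK (9,9): turn L to E, flip to white, move to (9,10). |black|=9

Answer: 9 10 E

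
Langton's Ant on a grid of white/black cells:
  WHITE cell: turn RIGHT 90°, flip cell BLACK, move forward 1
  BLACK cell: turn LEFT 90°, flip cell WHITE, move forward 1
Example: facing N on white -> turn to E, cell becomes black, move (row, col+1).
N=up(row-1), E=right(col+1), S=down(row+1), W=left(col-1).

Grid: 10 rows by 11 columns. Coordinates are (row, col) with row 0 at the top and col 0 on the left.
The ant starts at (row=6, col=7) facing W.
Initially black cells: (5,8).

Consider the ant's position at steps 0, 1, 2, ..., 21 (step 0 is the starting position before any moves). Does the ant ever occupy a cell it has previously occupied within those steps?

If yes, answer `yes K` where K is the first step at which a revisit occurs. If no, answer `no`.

Step 1: on WHITE (6,7): turn R to N, flip to black, move to (5,7). |black|=2 — new cell
Step 2: on WHITE (5,7): turn R to E, flip to black, move to (5,8). |black|=3 — new cell
Step 3: on BLACK (5,8): turn L to N, flip to white, move to (4,8). |black|=2 — new cell
Step 4: on WHITE (4,8): turn R to E, flip to black, move to (4,9). |black|=3 — new cell
Step 5: on WHITE (4,9): turn R to S, flip to black, move to (5,9). |black|=4 — new cell
Step 6: on WHITE (5,9): turn R to W, flip to black, move to (5,8). |black|=5 — REVISIT

Answer: yes 6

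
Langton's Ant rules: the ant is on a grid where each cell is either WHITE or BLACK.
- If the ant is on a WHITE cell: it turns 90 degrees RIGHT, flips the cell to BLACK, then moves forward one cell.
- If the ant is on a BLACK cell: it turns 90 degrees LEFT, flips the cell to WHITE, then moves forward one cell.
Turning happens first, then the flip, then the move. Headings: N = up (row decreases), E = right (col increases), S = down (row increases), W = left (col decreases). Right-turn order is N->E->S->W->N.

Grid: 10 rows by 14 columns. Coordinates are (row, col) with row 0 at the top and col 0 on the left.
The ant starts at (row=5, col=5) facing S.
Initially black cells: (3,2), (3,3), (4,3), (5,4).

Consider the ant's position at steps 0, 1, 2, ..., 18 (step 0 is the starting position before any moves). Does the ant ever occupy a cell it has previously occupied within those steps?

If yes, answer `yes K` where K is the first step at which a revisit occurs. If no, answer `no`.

Answer: yes 5

Derivation:
Step 1: on WHITE (5,5): turn R to W, flip to black, move to (5,4). |black|=5 — new cell
Step 2: on BLACK (5,4): turn L to S, flip to white, move to (6,4). |black|=4 — new cell
Step 3: on WHITE (6,4): turn R to W, flip to black, move to (6,3). |black|=5 — new cell
Step 4: on WHITE (6,3): turn R to N, flip to black, move to (5,3). |black|=6 — new cell
Step 5: on WHITE (5,3): turn R to E, flip to black, move to (5,4). |black|=7 — REVISIT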